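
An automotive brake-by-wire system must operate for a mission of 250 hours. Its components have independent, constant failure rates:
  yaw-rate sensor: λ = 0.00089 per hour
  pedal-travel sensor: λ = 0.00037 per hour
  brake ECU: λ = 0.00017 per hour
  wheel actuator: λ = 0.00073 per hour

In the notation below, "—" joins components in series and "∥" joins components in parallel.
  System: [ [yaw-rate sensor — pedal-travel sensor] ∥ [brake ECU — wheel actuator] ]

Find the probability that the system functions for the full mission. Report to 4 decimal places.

0.9456

R(yaw-rate sensor) = exp(−0.00089 × 250) = 0.800515
R(pedal-travel sensor) = exp(−0.00037 × 250) = 0.911649
R(brake ECU) = exp(−0.00017 × 250) = 0.958390
R(wheel actuator) = exp(−0.00073 × 250) = 0.833185
Series (yaw-rate sensor and pedal-travel sensor): 0.800515 × 0.911649 = 0.729789
Series (brake ECU and wheel actuator): 0.958390 × 0.833185 = 0.798516
Parallel ([0.729789] and [0.798516]): 1 − (1 − 0.729789)(1 − 0.798516) = 0.9456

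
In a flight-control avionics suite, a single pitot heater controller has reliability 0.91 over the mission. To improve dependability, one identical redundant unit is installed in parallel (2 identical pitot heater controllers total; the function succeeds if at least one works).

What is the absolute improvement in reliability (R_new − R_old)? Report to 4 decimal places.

R_before = 0.91
R_after = 1 − (1 − 0.91)^2 = 0.9919
ΔR = 0.9919 − 0.91 = 0.0819

0.0819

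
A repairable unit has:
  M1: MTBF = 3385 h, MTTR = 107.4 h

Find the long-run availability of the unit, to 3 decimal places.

0.969

A(M1) = MTBF/(MTBF+MTTR) = 3385/(3385+107.4) = 0.969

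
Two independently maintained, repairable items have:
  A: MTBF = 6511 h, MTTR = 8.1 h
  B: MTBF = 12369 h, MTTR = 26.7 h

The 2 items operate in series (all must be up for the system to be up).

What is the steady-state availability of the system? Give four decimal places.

0.9966

A(A) = MTBF/(MTBF+MTTR) = 6511/(6511+8.1) = 0.998757
A(B) = MTBF/(MTBF+MTTR) = 12369/(12369+26.7) = 0.997846
Series availability: 0.998757 × 0.997846 = 0.9966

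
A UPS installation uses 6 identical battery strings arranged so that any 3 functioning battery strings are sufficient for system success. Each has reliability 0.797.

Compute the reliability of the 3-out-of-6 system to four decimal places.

R = Σ_{i=3}^{6} C(6,i) p^i (1−p)^{6−i} with p = 0.797
C(6,3)·0.797^3·0.203^3 = 0.084702
C(6,4)·0.797^4·0.203^2 = 0.249412
C(6,5)·0.797^5·0.203^1 = 0.391687
C(6,6)·0.797^6·0.203^0 = 0.256301
Sum = 0.9821

0.9821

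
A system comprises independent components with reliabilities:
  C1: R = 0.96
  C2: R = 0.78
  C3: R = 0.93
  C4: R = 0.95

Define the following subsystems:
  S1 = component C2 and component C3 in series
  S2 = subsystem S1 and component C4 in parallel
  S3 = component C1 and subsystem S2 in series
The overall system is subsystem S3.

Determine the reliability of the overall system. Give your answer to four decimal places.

Series (C2 and C3): 0.780000 × 0.930000 = 0.725400
Parallel ([0.725400] and C4): 1 − (1 − 0.725400)(1 − 0.950000) = 0.986270
Series (C1 and [0.986270]): 0.960000 × 0.986270 = 0.9468

0.9468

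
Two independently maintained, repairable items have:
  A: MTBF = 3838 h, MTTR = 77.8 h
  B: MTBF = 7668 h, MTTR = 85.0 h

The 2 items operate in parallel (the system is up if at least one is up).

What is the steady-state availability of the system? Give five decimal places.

0.99978

A(A) = MTBF/(MTBF+MTTR) = 3838/(3838+77.8) = 0.980132
A(B) = MTBF/(MTBF+MTTR) = 7668/(7668+85.0) = 0.989037
Parallel availability: 1 − (1 − 0.980132)(1 − 0.989037) = 0.99978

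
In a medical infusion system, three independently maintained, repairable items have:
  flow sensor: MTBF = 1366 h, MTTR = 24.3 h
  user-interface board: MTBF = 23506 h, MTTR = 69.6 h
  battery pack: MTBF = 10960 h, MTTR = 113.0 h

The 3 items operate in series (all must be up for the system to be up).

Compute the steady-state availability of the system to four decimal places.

0.9696

A(flow sensor) = MTBF/(MTBF+MTTR) = 1366/(1366+24.3) = 0.982522
A(user-interface board) = MTBF/(MTBF+MTTR) = 23506/(23506+69.6) = 0.997048
A(battery pack) = MTBF/(MTBF+MTTR) = 10960/(10960+113.0) = 0.989795
Series availability: 0.982522 × 0.997048 × 0.989795 = 0.9696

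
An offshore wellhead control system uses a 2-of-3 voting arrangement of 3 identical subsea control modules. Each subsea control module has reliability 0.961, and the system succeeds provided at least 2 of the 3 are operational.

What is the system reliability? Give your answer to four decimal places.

0.9956

R = Σ_{i=2}^{3} C(3,i) p^i (1−p)^{3−i} with p = 0.961
C(3,2)·0.961^2·0.039^1 = 0.108052
C(3,3)·0.961^3·0.039^0 = 0.887504
Sum = 0.9956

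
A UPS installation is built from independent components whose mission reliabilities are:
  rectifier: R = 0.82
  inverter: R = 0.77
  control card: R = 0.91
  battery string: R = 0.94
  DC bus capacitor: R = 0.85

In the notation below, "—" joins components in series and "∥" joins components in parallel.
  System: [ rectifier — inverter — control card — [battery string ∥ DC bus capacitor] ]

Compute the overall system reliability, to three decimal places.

0.569

Parallel (battery string and DC bus capacitor): 1 − (1 − 0.94000)(1 − 0.85000) = 0.99100
Series (rectifier, inverter, control card, and [0.99100]): 0.82000 × 0.77000 × 0.91000 × 0.99100 = 0.569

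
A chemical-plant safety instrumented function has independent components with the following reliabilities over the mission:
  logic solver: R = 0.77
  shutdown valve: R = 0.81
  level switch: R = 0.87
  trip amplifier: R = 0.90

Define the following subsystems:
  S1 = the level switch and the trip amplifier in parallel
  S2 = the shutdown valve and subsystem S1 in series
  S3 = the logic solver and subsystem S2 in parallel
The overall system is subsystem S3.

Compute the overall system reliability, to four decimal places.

0.9539

Parallel (level switch and trip amplifier): 1 − (1 − 0.870000)(1 − 0.900000) = 0.987000
Series (shutdown valve and [0.987000]): 0.810000 × 0.987000 = 0.799470
Parallel (logic solver and [0.799470]): 1 − (1 − 0.770000)(1 − 0.799470) = 0.9539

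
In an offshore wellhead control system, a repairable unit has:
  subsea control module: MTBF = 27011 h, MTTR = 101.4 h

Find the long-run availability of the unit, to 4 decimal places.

0.9963

A(subsea control module) = MTBF/(MTBF+MTTR) = 27011/(27011+101.4) = 0.9963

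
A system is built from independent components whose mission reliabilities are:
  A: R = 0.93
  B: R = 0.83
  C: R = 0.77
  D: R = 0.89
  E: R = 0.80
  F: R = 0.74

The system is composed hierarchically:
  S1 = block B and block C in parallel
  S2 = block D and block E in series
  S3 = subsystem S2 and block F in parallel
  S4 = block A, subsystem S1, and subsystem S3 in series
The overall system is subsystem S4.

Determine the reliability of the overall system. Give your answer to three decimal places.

Parallel (B and C): 1 − (1 − 0.83000)(1 − 0.77000) = 0.96090
Series (D and E): 0.89000 × 0.80000 = 0.71200
Parallel ([0.71200] and F): 1 − (1 − 0.71200)(1 − 0.74000) = 0.92512
Series (A, [0.96090], and [0.92512]): 0.93000 × 0.96090 × 0.92512 = 0.827

0.827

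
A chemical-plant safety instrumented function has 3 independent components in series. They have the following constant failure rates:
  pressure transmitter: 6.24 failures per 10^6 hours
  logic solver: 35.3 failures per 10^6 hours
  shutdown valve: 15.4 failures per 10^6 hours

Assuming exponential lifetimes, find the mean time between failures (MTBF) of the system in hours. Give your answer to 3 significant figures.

Series of exponential components: λ_sys = Σ λ_i
λ_sys = 0.00000624 + 0.0000353 + 0.0000154 = 5.6940e-05 /h
MTBF = 1 / λ_sys = 17600 h

17600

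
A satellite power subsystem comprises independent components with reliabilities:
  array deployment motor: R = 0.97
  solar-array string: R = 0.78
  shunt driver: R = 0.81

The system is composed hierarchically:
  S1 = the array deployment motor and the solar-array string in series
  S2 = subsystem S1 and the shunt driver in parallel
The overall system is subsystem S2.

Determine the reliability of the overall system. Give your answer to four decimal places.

Series (array deployment motor and solar-array string): 0.970000 × 0.780000 = 0.756600
Parallel ([0.756600] and shunt driver): 1 − (1 − 0.756600)(1 − 0.810000) = 0.9538

0.9538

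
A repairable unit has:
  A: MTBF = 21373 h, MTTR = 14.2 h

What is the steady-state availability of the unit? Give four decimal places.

0.9993

A(A) = MTBF/(MTBF+MTTR) = 21373/(21373+14.2) = 0.9993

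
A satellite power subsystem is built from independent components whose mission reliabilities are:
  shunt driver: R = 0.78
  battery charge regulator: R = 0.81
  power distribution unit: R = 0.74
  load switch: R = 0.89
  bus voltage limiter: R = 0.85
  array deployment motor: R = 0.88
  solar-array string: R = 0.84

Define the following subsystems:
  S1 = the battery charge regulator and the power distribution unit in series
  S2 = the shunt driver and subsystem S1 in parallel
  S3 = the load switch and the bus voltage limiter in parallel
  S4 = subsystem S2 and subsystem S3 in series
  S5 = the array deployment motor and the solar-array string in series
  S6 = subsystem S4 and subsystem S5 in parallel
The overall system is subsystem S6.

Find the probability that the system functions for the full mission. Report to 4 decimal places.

0.9731

Series (battery charge regulator and power distribution unit): 0.810000 × 0.740000 = 0.599400
Parallel (shunt driver and [0.599400]): 1 − (1 − 0.780000)(1 − 0.599400) = 0.911868
Parallel (load switch and bus voltage limiter): 1 − (1 − 0.890000)(1 − 0.850000) = 0.983500
Series ([0.911868] and [0.983500]): 0.911868 × 0.983500 = 0.896822
Series (array deployment motor and solar-array string): 0.880000 × 0.840000 = 0.739200
Parallel ([0.896822] and [0.739200]): 1 − (1 − 0.896822)(1 − 0.739200) = 0.9731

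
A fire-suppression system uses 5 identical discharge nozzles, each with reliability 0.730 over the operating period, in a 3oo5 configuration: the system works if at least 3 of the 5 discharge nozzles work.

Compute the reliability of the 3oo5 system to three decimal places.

0.874

R = Σ_{i=3}^{5} C(5,i) p^i (1−p)^{5−i} with p = 0.730
C(5,3)·0.730^3·0.270^2 = 0.28359
C(5,4)·0.730^4·0.270^1 = 0.38338
C(5,5)·0.730^5·0.270^0 = 0.20731
Sum = 0.874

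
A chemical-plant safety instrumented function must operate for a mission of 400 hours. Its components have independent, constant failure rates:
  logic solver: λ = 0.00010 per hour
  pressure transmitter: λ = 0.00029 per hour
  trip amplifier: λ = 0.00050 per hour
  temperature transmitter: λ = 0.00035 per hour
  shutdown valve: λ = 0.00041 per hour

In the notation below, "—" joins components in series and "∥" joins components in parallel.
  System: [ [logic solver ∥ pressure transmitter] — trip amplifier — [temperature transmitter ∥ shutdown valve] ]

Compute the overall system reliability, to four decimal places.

R(logic solver) = exp(−0.00010 × 400) = 0.960789
R(pressure transmitter) = exp(−0.00029 × 400) = 0.890475
R(trip amplifier) = exp(−0.00050 × 400) = 0.818731
R(temperature transmitter) = exp(−0.00035 × 400) = 0.869358
R(shutdown valve) = exp(−0.00041 × 400) = 0.848742
Parallel (logic solver and pressure transmitter): 1 − (1 − 0.960789)(1 − 0.890475) = 0.995705
Parallel (temperature transmitter and shutdown valve): 1 − (1 − 0.869358)(1 − 0.848742) = 0.980239
Series ([0.995705], trip amplifier, and [0.980239]): 0.995705 × 0.818731 × 0.980239 = 0.7991

0.7991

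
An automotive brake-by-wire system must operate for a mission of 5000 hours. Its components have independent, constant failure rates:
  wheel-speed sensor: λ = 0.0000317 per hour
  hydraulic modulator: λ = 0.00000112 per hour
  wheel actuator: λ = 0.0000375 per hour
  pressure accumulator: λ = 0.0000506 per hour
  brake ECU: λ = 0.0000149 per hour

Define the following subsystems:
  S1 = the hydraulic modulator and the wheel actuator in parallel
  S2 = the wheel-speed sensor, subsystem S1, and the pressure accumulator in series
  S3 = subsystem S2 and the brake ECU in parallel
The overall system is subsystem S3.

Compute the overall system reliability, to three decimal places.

0.976

R(wheel-speed sensor) = exp(−0.0000317 × 5000) = 0.85342
R(hydraulic modulator) = exp(−0.00000112 × 5000) = 0.99442
R(wheel actuator) = exp(−0.0000375 × 5000) = 0.82903
R(pressure accumulator) = exp(−0.0000506 × 5000) = 0.77647
R(brake ECU) = exp(−0.0000149 × 5000) = 0.92821
Parallel (hydraulic modulator and wheel actuator): 1 − (1 − 0.99442)(1 − 0.82903) = 0.99905
Series (wheel-speed sensor, [0.99905], and pressure accumulator): 0.85342 × 0.99905 × 0.77647 = 0.66203
Parallel ([0.66203] and brake ECU): 1 − (1 − 0.66203)(1 − 0.92821) = 0.976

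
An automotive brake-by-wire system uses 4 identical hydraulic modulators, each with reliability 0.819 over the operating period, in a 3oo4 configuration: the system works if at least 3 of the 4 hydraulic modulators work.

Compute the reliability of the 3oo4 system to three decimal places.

R = Σ_{i=3}^{4} C(4,i) p^i (1−p)^{4−i} with p = 0.819
C(4,3)·0.819^3·0.181^1 = 0.39773
C(4,4)·0.819^4·0.181^0 = 0.44992
Sum = 0.848

0.848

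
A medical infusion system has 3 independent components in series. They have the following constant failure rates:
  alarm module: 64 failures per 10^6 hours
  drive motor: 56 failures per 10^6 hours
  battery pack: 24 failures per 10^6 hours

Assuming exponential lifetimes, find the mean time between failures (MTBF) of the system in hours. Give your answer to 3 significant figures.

Series of exponential components: λ_sys = Σ λ_i
λ_sys = 0.000064 + 0.000056 + 0.000024 = 1.4400e-04 /h
MTBF = 1 / λ_sys = 6940 h

6940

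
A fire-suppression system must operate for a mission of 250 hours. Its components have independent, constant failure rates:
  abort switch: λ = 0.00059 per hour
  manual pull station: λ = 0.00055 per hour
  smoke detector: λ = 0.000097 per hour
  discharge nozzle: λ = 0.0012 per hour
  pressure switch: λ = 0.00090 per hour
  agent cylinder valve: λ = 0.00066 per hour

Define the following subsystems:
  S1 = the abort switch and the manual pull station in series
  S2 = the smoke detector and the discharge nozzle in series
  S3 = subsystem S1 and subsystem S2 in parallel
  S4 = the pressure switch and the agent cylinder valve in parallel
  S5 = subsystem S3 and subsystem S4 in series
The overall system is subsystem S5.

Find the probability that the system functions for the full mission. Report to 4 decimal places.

0.9028

R(abort switch) = exp(−0.00059 × 250) = 0.862862
R(manual pull station) = exp(−0.00055 × 250) = 0.871534
R(smoke detector) = exp(−0.000097 × 250) = 0.976042
R(discharge nozzle) = exp(−0.0012 × 250) = 0.740818
R(pressure switch) = exp(−0.00090 × 250) = 0.798516
R(agent cylinder valve) = exp(−0.00066 × 250) = 0.847894
Series (abort switch and manual pull station): 0.862862 × 0.871534 = 0.752014
Series (smoke detector and discharge nozzle): 0.976042 × 0.740818 = 0.723069
Parallel ([0.752014] and [0.723069]): 1 − (1 − 0.752014)(1 − 0.723069) = 0.931325
Parallel (pressure switch and agent cylinder valve): 1 − (1 − 0.798516)(1 − 0.847894) = 0.969353
Series ([0.931325] and [0.969353]): 0.931325 × 0.969353 = 0.9028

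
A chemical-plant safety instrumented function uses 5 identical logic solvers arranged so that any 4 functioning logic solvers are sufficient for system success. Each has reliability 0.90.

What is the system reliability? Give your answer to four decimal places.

0.9185

R = Σ_{i=4}^{5} C(5,i) p^i (1−p)^{5−i} with p = 0.90
C(5,4)·0.90^4·0.10^1 = 0.328050
C(5,5)·0.90^5·0.10^0 = 0.590490
Sum = 0.9185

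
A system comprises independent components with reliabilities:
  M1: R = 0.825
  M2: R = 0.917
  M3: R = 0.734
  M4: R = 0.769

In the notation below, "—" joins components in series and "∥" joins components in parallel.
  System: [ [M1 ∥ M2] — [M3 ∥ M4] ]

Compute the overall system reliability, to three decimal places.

0.925

Parallel (M1 and M2): 1 − (1 − 0.82500)(1 − 0.91700) = 0.98548
Parallel (M3 and M4): 1 − (1 − 0.73400)(1 − 0.76900) = 0.93855
Series ([0.98548] and [0.93855]): 0.98548 × 0.93855 = 0.925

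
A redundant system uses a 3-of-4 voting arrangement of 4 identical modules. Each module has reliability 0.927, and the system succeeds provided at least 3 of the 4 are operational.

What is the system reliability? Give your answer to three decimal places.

R = Σ_{i=3}^{4} C(4,i) p^i (1−p)^{4−i} with p = 0.927
C(4,3)·0.927^3·0.073^1 = 0.23261
C(4,4)·0.927^4·0.073^0 = 0.73845
Sum = 0.971

0.971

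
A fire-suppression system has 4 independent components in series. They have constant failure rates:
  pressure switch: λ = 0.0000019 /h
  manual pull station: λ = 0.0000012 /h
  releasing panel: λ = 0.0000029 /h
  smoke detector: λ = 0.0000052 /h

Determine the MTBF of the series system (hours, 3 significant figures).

89300

Series of exponential components: λ_sys = Σ λ_i
λ_sys = 0.0000019 + 0.0000012 + 0.0000029 + 0.0000052 = 1.1200e-05 /h
MTBF = 1 / λ_sys = 89300 h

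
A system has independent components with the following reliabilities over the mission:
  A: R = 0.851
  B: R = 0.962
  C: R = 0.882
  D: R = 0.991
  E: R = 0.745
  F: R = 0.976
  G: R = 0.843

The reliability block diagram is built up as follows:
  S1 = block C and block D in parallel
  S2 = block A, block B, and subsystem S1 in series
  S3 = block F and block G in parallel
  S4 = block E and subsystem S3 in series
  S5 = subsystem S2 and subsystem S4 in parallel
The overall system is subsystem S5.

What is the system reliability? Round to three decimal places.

0.953

Parallel (C and D): 1 − (1 − 0.88200)(1 − 0.99100) = 0.99894
Series (A, B, and [0.99894]): 0.85100 × 0.96200 × 0.99894 = 0.81779
Parallel (F and G): 1 − (1 − 0.97600)(1 − 0.84300) = 0.99623
Series (E and [0.99623]): 0.74500 × 0.99623 = 0.74219
Parallel ([0.81779] and [0.74219]): 1 − (1 − 0.81779)(1 − 0.74219) = 0.953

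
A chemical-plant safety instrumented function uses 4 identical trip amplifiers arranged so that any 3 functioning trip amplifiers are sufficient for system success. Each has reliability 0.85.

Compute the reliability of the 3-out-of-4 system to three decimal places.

0.890

R = Σ_{i=3}^{4} C(4,i) p^i (1−p)^{4−i} with p = 0.85
C(4,3)·0.85^3·0.15^1 = 0.36848
C(4,4)·0.85^4·0.15^0 = 0.52201
Sum = 0.890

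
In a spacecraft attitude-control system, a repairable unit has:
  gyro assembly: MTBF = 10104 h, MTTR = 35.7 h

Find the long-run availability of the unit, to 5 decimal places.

A(gyro assembly) = MTBF/(MTBF+MTTR) = 10104/(10104+35.7) = 0.99648

0.99648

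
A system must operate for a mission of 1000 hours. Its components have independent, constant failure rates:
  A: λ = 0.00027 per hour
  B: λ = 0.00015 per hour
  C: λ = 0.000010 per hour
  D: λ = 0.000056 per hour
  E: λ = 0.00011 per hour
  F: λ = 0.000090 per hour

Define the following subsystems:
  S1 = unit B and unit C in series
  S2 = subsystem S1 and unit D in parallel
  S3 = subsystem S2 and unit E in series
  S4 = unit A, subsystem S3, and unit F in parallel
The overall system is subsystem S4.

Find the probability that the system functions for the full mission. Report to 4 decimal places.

R(A) = exp(−0.00027 × 1000) = 0.763379
R(B) = exp(−0.00015 × 1000) = 0.860708
R(C) = exp(−0.000010 × 1000) = 0.990050
R(D) = exp(−0.000056 × 1000) = 0.945539
R(E) = exp(−0.00011 × 1000) = 0.895834
R(F) = exp(−0.000090 × 1000) = 0.913931
Series (B and C): 0.860708 × 0.990050 = 0.852144
Parallel ([0.852144] and D): 1 − (1 − 0.852144)(1 − 0.945539) = 0.991948
Series ([0.991948] and E): 0.991948 × 0.895834 = 0.888621
Parallel (A, [0.888621], and F): 1 − (1 − 0.763379)(1 − 0.888621)(1 − 0.913931) = 0.9977

0.9977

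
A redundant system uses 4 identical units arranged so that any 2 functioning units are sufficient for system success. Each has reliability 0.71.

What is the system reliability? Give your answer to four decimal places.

0.9237

R = Σ_{i=2}^{4} C(4,i) p^i (1−p)^{4−i} with p = 0.71
C(4,2)·0.71^2·0.29^2 = 0.254369
C(4,3)·0.71^3·0.29^1 = 0.415177
C(4,4)·0.71^4·0.29^0 = 0.254117
Sum = 0.9237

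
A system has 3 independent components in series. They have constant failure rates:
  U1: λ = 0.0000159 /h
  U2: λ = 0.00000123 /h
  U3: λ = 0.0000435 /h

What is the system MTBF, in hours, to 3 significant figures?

Series of exponential components: λ_sys = Σ λ_i
λ_sys = 0.0000159 + 0.00000123 + 0.0000435 = 6.0630e-05 /h
MTBF = 1 / λ_sys = 16500 h

16500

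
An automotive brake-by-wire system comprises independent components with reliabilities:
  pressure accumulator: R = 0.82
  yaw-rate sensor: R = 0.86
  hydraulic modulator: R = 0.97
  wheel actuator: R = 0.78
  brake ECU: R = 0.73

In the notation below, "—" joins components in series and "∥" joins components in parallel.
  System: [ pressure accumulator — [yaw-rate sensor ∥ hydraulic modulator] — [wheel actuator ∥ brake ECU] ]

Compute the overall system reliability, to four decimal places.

Parallel (yaw-rate sensor and hydraulic modulator): 1 − (1 − 0.860000)(1 − 0.970000) = 0.995800
Parallel (wheel actuator and brake ECU): 1 − (1 − 0.780000)(1 − 0.730000) = 0.940600
Series (pressure accumulator, [0.995800], and [0.940600]): 0.820000 × 0.995800 × 0.940600 = 0.7681

0.7681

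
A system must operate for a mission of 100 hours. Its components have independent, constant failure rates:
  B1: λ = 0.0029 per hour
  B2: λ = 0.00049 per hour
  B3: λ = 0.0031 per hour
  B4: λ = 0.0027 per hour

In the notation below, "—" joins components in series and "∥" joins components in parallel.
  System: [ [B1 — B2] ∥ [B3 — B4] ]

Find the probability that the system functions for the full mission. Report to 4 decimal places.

R(B1) = exp(−0.0029 × 100) = 0.748264
R(B2) = exp(−0.00049 × 100) = 0.952181
R(B3) = exp(−0.0031 × 100) = 0.733447
R(B4) = exp(−0.0027 × 100) = 0.763379
Series (B1 and B2): 0.748264 × 0.952181 = 0.712483
Series (B3 and B4): 0.733447 × 0.763379 = 0.559898
Parallel ([0.712483] and [0.559898]): 1 − (1 − 0.712483)(1 − 0.559898) = 0.8735

0.8735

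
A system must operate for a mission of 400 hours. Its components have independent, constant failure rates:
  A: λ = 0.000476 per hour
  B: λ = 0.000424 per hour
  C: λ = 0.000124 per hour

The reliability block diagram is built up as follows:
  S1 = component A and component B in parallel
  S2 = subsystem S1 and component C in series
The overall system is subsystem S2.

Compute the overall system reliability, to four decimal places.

0.9259

R(A) = exp(−0.000476 × 400) = 0.826628
R(B) = exp(−0.000424 × 400) = 0.844002
R(C) = exp(−0.000124 × 400) = 0.951610
Parallel (A and B): 1 − (1 − 0.826628)(1 − 0.844002) = 0.972954
Series ([0.972954] and C): 0.972954 × 0.951610 = 0.9259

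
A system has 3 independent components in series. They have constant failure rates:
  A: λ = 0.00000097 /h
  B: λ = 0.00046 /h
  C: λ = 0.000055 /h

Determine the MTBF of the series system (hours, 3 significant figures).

1940

Series of exponential components: λ_sys = Σ λ_i
λ_sys = 0.00000097 + 0.00046 + 0.000055 = 5.1597e-04 /h
MTBF = 1 / λ_sys = 1940 h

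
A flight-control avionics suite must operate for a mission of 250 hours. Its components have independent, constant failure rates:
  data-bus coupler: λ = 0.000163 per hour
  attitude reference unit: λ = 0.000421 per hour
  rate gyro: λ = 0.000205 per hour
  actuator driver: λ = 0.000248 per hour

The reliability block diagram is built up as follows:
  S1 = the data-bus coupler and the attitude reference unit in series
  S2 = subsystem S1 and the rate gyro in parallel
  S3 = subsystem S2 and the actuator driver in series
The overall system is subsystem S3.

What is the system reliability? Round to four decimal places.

R(data-bus coupler) = exp(−0.000163 × 250) = 0.960069
R(attitude reference unit) = exp(−0.000421 × 250) = 0.900099
R(rate gyro) = exp(−0.000205 × 250) = 0.950041
R(actuator driver) = exp(−0.000248 × 250) = 0.939883
Series (data-bus coupler and attitude reference unit): 0.960069 × 0.900099 = 0.864157
Parallel ([0.864157] and rate gyro): 1 − (1 − 0.864157)(1 − 0.950041) = 0.993213
Series ([0.993213] and actuator driver): 0.993213 × 0.939883 = 0.9335

0.9335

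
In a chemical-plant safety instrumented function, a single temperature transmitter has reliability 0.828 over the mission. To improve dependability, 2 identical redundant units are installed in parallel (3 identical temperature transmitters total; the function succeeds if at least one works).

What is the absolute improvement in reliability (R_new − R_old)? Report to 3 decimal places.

0.167

R_before = 0.828
R_after = 1 − (1 − 0.828)^3 = 0.995
ΔR = 0.995 − 0.828 = 0.167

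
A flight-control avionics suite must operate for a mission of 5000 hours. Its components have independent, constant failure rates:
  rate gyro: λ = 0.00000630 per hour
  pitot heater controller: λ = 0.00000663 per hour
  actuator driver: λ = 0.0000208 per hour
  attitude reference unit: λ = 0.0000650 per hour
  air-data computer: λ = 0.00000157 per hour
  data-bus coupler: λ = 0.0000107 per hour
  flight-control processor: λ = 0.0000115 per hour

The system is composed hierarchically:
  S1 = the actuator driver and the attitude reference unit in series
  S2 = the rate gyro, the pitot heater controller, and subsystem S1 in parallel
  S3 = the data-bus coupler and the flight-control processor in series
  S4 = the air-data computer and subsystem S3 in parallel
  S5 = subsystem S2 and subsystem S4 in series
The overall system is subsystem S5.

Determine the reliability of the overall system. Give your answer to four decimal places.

R(rate gyro) = exp(−0.00000630 × 5000) = 0.968991
R(pitot heater controller) = exp(−0.00000663 × 5000) = 0.967393
R(actuator driver) = exp(−0.0000208 × 5000) = 0.901225
R(attitude reference unit) = exp(−0.0000650 × 5000) = 0.722527
R(air-data computer) = exp(−0.00000157 × 5000) = 0.992181
R(data-bus coupler) = exp(−0.0000107 × 5000) = 0.947906
R(flight-control processor) = exp(−0.0000115 × 5000) = 0.944122
Series (actuator driver and attitude reference unit): 0.901225 × 0.722527 = 0.651159
Parallel (rate gyro, pitot heater controller, and [0.651159]): 1 − (1 − 0.968991)(1 − 0.967393)(1 − 0.651159) = 0.999647
Series (data-bus coupler and flight-control processor): 0.947906 × 0.944122 = 0.894939
Parallel (air-data computer and [0.894939]): 1 − (1 − 0.992181)(1 − 0.894939) = 0.999179
Series ([0.999647] and [0.999179]): 0.999647 × 0.999179 = 0.9988

0.9988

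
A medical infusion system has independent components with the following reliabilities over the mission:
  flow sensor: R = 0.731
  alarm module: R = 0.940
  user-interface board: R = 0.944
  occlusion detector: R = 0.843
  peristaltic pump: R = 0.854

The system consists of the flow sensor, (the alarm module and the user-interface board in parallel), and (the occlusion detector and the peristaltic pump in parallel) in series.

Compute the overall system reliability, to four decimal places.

0.7118

Parallel (alarm module and user-interface board): 1 − (1 − 0.940000)(1 − 0.944000) = 0.996640
Parallel (occlusion detector and peristaltic pump): 1 − (1 − 0.843000)(1 − 0.854000) = 0.977078
Series (flow sensor, [0.996640], and [0.977078]): 0.731000 × 0.996640 × 0.977078 = 0.7118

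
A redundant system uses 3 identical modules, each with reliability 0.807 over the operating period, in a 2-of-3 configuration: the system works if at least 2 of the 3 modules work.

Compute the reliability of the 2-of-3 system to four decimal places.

0.9026

R = Σ_{i=2}^{3} C(3,i) p^i (1−p)^{3−i} with p = 0.807
C(3,2)·0.807^2·0.193^1 = 0.377073
C(3,3)·0.807^3·0.193^0 = 0.525558
Sum = 0.9026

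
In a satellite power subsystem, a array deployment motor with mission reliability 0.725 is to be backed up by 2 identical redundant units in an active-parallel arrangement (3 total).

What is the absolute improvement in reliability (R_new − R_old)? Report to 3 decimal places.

R_before = 0.725
R_after = 1 − (1 − 0.725)^3 = 0.979
ΔR = 0.979 − 0.725 = 0.254

0.254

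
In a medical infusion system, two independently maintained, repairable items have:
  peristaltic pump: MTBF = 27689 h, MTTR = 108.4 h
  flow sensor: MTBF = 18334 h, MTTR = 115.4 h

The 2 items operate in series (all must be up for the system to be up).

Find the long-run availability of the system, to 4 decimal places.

A(peristaltic pump) = MTBF/(MTBF+MTTR) = 27689/(27689+108.4) = 0.996100
A(flow sensor) = MTBF/(MTBF+MTTR) = 18334/(18334+115.4) = 0.993745
Series availability: 0.996100 × 0.993745 = 0.9899

0.9899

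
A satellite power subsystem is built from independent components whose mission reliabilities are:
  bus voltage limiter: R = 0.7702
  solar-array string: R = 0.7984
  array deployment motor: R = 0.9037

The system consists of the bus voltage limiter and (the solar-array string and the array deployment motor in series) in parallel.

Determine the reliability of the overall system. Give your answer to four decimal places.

Series (solar-array string and array deployment motor): 0.798400 × 0.903700 = 0.721514
Parallel (bus voltage limiter and [0.721514]): 1 − (1 − 0.770200)(1 − 0.721514) = 0.9360

0.9360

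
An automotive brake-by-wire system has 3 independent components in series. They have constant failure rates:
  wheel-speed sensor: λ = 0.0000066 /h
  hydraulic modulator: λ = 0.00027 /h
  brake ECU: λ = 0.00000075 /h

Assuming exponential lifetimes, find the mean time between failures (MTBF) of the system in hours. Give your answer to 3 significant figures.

Series of exponential components: λ_sys = Σ λ_i
λ_sys = 0.0000066 + 0.00027 + 0.00000075 = 2.7735e-04 /h
MTBF = 1 / λ_sys = 3610 h

3610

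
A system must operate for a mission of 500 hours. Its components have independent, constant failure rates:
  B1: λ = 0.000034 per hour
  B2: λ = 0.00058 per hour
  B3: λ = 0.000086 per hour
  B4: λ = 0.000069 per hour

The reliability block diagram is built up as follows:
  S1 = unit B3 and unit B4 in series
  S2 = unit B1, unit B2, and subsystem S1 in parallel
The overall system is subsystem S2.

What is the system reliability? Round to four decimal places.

0.9997

R(B1) = exp(−0.000034 × 500) = 0.983144
R(B2) = exp(−0.00058 × 500) = 0.748264
R(B3) = exp(−0.000086 × 500) = 0.957911
R(B4) = exp(−0.000069 × 500) = 0.966088
Series (B3 and B4): 0.957911 × 0.966088 = 0.925426
Parallel (B1, B2, and [0.925426]): 1 − (1 − 0.983144)(1 − 0.748264)(1 − 0.925426) = 0.9997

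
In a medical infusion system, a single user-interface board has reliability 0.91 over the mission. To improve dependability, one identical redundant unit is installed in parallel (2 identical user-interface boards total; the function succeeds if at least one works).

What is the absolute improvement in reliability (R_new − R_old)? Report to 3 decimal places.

R_before = 0.91
R_after = 1 − (1 − 0.91)^2 = 0.992
ΔR = 0.992 − 0.91 = 0.082

0.082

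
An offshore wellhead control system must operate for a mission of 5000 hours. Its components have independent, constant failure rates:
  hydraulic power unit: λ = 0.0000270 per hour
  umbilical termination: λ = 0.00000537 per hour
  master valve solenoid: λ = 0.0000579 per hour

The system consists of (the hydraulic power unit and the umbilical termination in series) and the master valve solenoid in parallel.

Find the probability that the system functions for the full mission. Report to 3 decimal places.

0.962

R(hydraulic power unit) = exp(−0.0000270 × 5000) = 0.87372
R(umbilical termination) = exp(−0.00000537 × 5000) = 0.97351
R(master valve solenoid) = exp(−0.0000579 × 5000) = 0.74864
Series (hydraulic power unit and umbilical termination): 0.87372 × 0.97351 = 0.85058
Parallel ([0.85058] and master valve solenoid): 1 − (1 − 0.85058)(1 − 0.74864) = 0.962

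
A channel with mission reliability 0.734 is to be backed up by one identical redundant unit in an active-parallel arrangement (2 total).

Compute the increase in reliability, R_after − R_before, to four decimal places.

R_before = 0.734
R_after = 1 − (1 − 0.734)^2 = 0.9292
ΔR = 0.9292 − 0.734 = 0.1952

0.1952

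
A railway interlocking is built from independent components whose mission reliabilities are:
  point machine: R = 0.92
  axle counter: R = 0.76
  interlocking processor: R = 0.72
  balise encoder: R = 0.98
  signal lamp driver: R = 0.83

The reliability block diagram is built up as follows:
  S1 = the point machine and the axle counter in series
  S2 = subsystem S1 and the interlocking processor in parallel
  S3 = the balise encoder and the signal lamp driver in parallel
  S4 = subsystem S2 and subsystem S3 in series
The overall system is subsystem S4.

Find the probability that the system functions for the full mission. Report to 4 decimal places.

0.9127

Series (point machine and axle counter): 0.920000 × 0.760000 = 0.699200
Parallel ([0.699200] and interlocking processor): 1 − (1 − 0.699200)(1 − 0.720000) = 0.915776
Parallel (balise encoder and signal lamp driver): 1 − (1 − 0.980000)(1 − 0.830000) = 0.996600
Series ([0.915776] and [0.996600]): 0.915776 × 0.996600 = 0.9127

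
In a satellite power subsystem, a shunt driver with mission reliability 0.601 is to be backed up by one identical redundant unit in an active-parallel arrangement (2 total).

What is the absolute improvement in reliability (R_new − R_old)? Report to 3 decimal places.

0.240

R_before = 0.601
R_after = 1 − (1 − 0.601)^2 = 0.841
ΔR = 0.841 − 0.601 = 0.240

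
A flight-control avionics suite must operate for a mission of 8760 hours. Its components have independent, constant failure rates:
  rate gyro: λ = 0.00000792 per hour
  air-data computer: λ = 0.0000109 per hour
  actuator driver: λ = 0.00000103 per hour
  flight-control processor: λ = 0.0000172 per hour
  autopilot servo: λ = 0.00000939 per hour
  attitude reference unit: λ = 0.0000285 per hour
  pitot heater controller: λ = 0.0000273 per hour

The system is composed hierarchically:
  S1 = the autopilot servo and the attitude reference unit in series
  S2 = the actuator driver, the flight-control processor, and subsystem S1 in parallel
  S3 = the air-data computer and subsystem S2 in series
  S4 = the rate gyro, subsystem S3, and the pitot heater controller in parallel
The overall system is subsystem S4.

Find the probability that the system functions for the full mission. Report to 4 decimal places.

R(rate gyro) = exp(−0.00000792 × 8760) = 0.932973
R(air-data computer) = exp(−0.0000109 × 8760) = 0.908933
R(actuator driver) = exp(−0.00000103 × 8760) = 0.991018
R(flight-control processor) = exp(−0.0000172 × 8760) = 0.860130
R(autopilot servo) = exp(−0.00000939 × 8760) = 0.921036
R(attitude reference unit) = exp(−0.0000285 × 8760) = 0.779066
R(pitot heater controller) = exp(−0.0000273 × 8760) = 0.787298
Series (autopilot servo and attitude reference unit): 0.921036 × 0.779066 = 0.717548
Parallel (actuator driver, flight-control processor, and [0.717548]): 1 − (1 − 0.991018)(1 − 0.860130)(1 − 0.717548) = 0.999645
Series (air-data computer and [0.999645]): 0.908933 × 0.999645 = 0.908610
Parallel (rate gyro, [0.908610], and pitot heater controller): 1 − (1 − 0.932973)(1 − 0.908610)(1 − 0.787298) = 0.9987

0.9987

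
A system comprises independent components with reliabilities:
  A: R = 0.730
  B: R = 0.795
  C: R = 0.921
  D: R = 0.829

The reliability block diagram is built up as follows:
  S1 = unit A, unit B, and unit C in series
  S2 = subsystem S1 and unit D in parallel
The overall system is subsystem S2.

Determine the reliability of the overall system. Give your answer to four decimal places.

0.9204

Series (A, B, and C): 0.730000 × 0.795000 × 0.921000 = 0.534502
Parallel ([0.534502] and D): 1 − (1 − 0.534502)(1 − 0.829000) = 0.9204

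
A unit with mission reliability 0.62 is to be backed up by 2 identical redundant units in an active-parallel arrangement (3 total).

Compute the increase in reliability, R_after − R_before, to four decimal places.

R_before = 0.62
R_after = 1 − (1 − 0.62)^3 = 0.9451
ΔR = 0.9451 − 0.62 = 0.3251

0.3251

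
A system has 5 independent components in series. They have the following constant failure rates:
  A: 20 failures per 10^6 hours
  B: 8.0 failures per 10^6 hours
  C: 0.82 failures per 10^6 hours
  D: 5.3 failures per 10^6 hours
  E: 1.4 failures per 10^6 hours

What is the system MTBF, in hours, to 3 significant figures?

28200

Series of exponential components: λ_sys = Σ λ_i
λ_sys = 0.000020 + 0.0000080 + 0.00000082 + 0.0000053 + 0.0000014 = 3.5520e-05 /h
MTBF = 1 / λ_sys = 28200 h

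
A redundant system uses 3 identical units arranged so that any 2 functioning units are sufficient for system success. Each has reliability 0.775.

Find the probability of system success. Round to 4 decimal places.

R = Σ_{i=2}^{3} C(3,i) p^i (1−p)^{3−i} with p = 0.775
C(3,2)·0.775^2·0.225^1 = 0.405422
C(3,3)·0.775^3·0.225^0 = 0.465484
Sum = 0.8709

0.8709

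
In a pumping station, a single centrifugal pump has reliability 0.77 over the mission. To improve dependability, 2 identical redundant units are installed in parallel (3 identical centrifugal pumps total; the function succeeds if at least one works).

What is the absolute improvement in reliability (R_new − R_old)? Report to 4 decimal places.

0.2178

R_before = 0.77
R_after = 1 − (1 − 0.77)^3 = 0.9878
ΔR = 0.9878 − 0.77 = 0.2178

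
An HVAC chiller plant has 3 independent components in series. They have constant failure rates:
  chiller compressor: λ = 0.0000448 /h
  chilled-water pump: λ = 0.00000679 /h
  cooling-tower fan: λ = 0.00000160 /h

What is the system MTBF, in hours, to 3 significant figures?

Series of exponential components: λ_sys = Σ λ_i
λ_sys = 0.0000448 + 0.00000679 + 0.00000160 = 5.3190e-05 /h
MTBF = 1 / λ_sys = 18800 h

18800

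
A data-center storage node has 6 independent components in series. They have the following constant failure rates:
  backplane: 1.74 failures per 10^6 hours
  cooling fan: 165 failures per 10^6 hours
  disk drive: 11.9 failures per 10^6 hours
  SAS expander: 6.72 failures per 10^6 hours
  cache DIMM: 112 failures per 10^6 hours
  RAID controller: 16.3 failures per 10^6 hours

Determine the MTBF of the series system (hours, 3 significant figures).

3190

Series of exponential components: λ_sys = Σ λ_i
λ_sys = 0.00000174 + 0.000165 + 0.0000119 + 0.00000672 + 0.000112 + 0.0000163 = 3.1366e-04 /h
MTBF = 1 / λ_sys = 3190 h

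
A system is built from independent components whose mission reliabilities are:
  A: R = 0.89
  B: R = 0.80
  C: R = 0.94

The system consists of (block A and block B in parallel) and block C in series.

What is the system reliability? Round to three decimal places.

Parallel (A and B): 1 − (1 − 0.89000)(1 − 0.80000) = 0.97800
Series ([0.97800] and C): 0.97800 × 0.94000 = 0.919

0.919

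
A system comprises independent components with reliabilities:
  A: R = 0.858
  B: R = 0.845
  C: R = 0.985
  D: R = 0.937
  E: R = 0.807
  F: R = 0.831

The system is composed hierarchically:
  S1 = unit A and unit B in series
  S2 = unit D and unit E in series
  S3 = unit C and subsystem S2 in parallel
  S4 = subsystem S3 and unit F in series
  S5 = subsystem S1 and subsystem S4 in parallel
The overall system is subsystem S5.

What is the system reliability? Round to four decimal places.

0.9527

Series (A and B): 0.858000 × 0.845000 = 0.725010
Series (D and E): 0.937000 × 0.807000 = 0.756159
Parallel (C and [0.756159]): 1 − (1 − 0.985000)(1 − 0.756159) = 0.996342
Series ([0.996342] and F): 0.996342 × 0.831000 = 0.827960
Parallel ([0.725010] and [0.827960]): 1 − (1 − 0.725010)(1 − 0.827960) = 0.9527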